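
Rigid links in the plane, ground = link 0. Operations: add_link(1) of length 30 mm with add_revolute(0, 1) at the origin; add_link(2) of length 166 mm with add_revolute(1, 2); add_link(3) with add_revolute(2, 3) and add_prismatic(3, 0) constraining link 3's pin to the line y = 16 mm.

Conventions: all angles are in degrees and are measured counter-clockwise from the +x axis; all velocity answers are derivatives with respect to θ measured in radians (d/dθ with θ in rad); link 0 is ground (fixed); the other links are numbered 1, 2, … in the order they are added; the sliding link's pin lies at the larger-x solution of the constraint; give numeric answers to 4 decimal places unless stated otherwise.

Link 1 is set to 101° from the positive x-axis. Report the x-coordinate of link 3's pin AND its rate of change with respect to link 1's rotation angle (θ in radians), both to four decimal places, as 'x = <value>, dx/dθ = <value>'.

geometry: r = 30 mm, L = 166 mm, e = 16 mm
crank pin P = (r cos θ, r sin θ) = (-5.724270, 29.448816)
h = r sin θ − e = 29.448816 − 16 = 13.448816
x = r cos θ + √(L² − h²) = -5.724270 + 165.454312 = 159.730042
dx/dθ = −r sin θ − h·r cos θ/√(L² − h²) (θ in radians; h = 13.448816) = -28.983523

x = 159.7300, dx/dθ = -28.9835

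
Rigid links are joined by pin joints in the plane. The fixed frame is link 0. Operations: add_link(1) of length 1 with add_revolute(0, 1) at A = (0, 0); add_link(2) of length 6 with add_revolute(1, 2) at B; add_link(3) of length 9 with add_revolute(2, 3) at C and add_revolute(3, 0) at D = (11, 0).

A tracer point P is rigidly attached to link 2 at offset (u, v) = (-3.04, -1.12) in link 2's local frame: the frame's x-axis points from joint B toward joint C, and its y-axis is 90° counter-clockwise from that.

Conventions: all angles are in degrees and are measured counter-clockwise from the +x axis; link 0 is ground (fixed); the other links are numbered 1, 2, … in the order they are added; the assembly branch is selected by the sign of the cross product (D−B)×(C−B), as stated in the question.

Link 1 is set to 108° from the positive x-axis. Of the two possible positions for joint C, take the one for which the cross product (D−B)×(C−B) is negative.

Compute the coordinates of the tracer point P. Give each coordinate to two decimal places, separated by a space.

A=(0,0), D=(11.00,0)
B = A + 1.00·(cos108°, sin108°) = (-0.3090, 0.9511)
|BD| = 11.3489
circle(B,6.00) ∩ circle(D,9.00): a=3.6919, h=4.7297
  candidates: C₊=(3.7663,5.3547) cross=53.677; C₋=(2.9735,-4.0714) cross=-53.677
  branch - wants cross < 0 → take C=(2.9735,-4.0714) (cross=-53.677)
ex = (C−B)/|BC| = (0.5471,-0.8371); ey = (0.8371,0.5471)
P = B + -3.04·ex + -1.12·ey = (-2.9097,2.8830)

-2.91 2.88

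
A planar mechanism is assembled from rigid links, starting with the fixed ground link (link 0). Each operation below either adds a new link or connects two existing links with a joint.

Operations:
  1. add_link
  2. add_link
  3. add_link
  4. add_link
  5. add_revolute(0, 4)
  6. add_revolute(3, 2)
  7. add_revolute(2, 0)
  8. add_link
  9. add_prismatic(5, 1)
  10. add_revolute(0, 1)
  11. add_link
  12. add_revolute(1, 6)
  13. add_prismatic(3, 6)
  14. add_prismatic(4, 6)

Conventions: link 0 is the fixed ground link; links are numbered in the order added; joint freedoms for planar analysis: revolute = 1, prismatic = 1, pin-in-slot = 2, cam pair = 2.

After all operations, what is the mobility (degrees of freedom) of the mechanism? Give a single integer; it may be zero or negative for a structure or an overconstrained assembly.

(L,J1,J2)=(1,0,0); link0 fixed
link1: (2,0,0)
link2: (3,0,0)
link3: (4,0,0)
link4: (5,0,0)
R 0-4 [J1]: (5,1,0)
R 3-2 [J1]: (5,2,0)
R 2-0 [J1]: (5,3,0)
link5: (6,3,0)
P 5-1 [J1]: (6,4,0)
R 0-1 [J1]: (6,5,0)
link6: (7,5,0)
R 1-6 [J1]: (7,6,0)
P 3-6 [J1]: (7,7,0)
P 4-6 [J1]: (7,8,0)
Grübler: 3·6 − 2·8 − 0 = 2

M = 2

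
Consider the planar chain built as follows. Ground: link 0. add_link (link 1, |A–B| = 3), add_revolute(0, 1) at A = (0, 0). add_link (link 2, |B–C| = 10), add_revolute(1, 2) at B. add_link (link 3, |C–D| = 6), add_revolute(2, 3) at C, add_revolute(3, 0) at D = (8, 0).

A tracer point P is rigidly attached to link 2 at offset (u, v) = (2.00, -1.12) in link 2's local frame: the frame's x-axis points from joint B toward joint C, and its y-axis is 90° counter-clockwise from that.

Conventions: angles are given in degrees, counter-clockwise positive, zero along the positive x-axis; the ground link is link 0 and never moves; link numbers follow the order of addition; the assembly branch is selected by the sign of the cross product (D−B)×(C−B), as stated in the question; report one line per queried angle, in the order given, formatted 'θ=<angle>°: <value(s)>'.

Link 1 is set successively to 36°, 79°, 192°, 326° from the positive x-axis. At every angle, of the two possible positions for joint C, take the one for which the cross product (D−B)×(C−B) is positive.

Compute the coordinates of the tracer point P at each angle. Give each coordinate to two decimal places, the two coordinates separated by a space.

A=(0,0), D=(8.00,0)
θ=36°: B = A + 3.00·(cos36°, sin36°) = (2.4271, 1.7634)
θ=36°: |BD| = 5.8453
θ=36°: circle(B,10.00) ∩ circle(D,6.00): a=8.3971, h=5.4303
θ=36°:   candidates: C₊=(12.0712,4.4075) cross=31.741; C₋=(8.7948,-5.9471) cross=-31.741
θ=36°:   branch + wants cross > 0 → take C=(12.0712,4.4075) (cross=31.741)
θ=36°: ex = (C−B)/|BC| = (0.9644,0.2644); ey = (-0.2644,0.9644)
θ=36°: P = B + 2.00·ex + -1.12·ey = (4.6520,1.2120)
θ=79°: B = A + 3.00·(cos79°, sin79°) = (0.5724, 2.9449)
θ=79°: |BD| = 7.9901
θ=79°: circle(B,10.00) ∩ circle(D,6.00): a=8.0000, h=6.0000
θ=79°:   candidates: C₊=(10.2206,5.5739) cross=47.940; C₋=(5.7978,-5.5813) cross=-47.940
θ=79°:   branch + wants cross > 0 → take C=(10.2206,5.5739) (cross=47.940)
θ=79°: ex = (C−B)/|BC| = (0.9648,0.2629); ey = (-0.2629,0.9648)
θ=79°: P = B + 2.00·ex + -1.12·ey = (2.7965,2.3901)
θ=192°: B = A + 3.00·(cos192°, sin192°) = (-2.9344, -0.6237)
θ=192°: |BD| = 10.9522
θ=192°: circle(B,10.00) ∩ circle(D,6.00): a=8.3979, h=5.4291
θ=192°:   candidates: C₊=(5.1406,5.2748) cross=59.461; C₋=(5.7590,-5.5658) cross=-59.461
θ=192°:   branch + wants cross > 0 → take C=(5.1406,5.2748) (cross=59.461)
θ=192°: ex = (C−B)/|BC| = (0.8075,0.5899); ey = (-0.5899,0.8075)
θ=192°: P = B + 2.00·ex + -1.12·ey = (-0.6588,-0.3484)
θ=326°: B = A + 3.00·(cos326°, sin326°) = (2.4871, -1.6776)
θ=326°: |BD| = 5.7625
θ=326°: circle(B,10.00) ∩ circle(D,6.00): a=8.4344, h=5.3722
θ=326°:   candidates: C₊=(8.9922,5.9174) cross=30.957; C₋=(12.1202,-4.3617) cross=-30.957
θ=326°:   branch + wants cross > 0 → take C=(8.9922,5.9174) (cross=30.957)
θ=326°: ex = (C−B)/|BC| = (0.6505,0.7595); ey = (-0.7595,0.6505)
θ=326°: P = B + 2.00·ex + -1.12·ey = (4.6388,-0.8872)

θ=36°: 4.65 1.21
θ=79°: 2.80 2.39
θ=192°: -0.66 -0.35
θ=326°: 4.64 -0.89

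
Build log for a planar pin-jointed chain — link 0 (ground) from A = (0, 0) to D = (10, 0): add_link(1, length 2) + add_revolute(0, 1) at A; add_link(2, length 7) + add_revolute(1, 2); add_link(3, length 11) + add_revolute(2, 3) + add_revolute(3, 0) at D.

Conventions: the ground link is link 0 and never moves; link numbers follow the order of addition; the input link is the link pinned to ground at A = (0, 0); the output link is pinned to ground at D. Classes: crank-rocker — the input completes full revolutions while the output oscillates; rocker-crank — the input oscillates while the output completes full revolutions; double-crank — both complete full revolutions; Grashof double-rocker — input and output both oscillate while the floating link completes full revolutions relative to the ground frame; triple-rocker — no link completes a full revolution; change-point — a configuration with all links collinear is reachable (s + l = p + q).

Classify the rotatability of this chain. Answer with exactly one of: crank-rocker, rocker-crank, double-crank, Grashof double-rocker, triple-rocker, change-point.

lengths: ground=10, input=2, coupler=7, output=11
sorted: s=2 (shortest), l=11 (longest), p+q=17
s + l = 13 vs p + q = 17
s + l < p + q (Grashof) with shortest = input link → crank-rocker

crank-rocker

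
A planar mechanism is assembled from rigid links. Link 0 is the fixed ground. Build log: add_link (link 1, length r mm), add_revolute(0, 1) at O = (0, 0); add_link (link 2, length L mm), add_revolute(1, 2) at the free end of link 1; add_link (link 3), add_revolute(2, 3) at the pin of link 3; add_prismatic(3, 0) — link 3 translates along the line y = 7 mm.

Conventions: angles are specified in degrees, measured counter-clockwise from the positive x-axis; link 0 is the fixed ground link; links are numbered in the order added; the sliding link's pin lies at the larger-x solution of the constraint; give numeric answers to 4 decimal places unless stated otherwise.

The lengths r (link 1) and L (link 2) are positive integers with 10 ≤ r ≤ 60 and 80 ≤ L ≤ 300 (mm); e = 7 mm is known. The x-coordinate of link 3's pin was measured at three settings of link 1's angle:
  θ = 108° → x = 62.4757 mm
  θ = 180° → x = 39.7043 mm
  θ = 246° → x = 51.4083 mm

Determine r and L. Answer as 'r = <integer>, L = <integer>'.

constraint per measurement: (x − r cos θ)² + (r sin θ − e)² = L²
subtracting the θ₁ and θ₂ equations cancels the r² and L² terms:
r = (x₁² − x₂²) / (2[(x₁cos θ₁ + e sin θ₁) − (x₂cos θ₂ + e sin θ₂)]) = 42.9999 → r = 43
L² = (x₁ − r cos θ₁)² + (r sin θ₁ − e)² = 6888.9976 → L = 83.0000 → L = 83
check at θ₃=246°: x = 51.4083 (printed 51.4083) ✓

r = 43, L = 83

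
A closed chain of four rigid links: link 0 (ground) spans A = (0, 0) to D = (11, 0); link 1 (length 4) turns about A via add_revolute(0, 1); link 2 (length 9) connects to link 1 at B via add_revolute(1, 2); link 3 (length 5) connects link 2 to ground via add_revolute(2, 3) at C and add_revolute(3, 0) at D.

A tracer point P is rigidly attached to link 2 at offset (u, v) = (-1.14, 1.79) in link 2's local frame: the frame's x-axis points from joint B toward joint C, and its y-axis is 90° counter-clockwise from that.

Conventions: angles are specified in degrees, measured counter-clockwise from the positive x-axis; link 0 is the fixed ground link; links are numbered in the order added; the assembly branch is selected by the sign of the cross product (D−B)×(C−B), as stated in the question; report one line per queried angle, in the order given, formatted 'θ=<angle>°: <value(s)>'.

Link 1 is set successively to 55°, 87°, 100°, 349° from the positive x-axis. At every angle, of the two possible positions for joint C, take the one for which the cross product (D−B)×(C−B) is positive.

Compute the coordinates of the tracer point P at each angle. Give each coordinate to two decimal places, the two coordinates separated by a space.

A=(0,0), D=(11.00,0)
θ=55°: B = A + 4.00·(cos55°, sin55°) = (2.2943, 3.2766)
θ=55°: |BD| = 9.3019
θ=55°: circle(B,9.00) ∩ circle(D,5.00): a=7.6611, h=4.7231
θ=55°:   candidates: C₊=(11.1281,4.9984) cross=43.934; C₋=(7.8006,-3.8424) cross=-43.934
θ=55°:   branch + wants cross > 0 → take C=(11.1281,4.9984) (cross=43.934)
θ=55°: ex = (C−B)/|BC| = (0.9815,0.1913); ey = (-0.1913,0.9815)
θ=55°: P = B + -1.14·ex + 1.79·ey = (0.8329,4.8155)
θ=87°: B = A + 4.00·(cos87°, sin87°) = (0.2093, 3.9945)
θ=87°: |BD| = 11.5063
θ=87°: circle(B,9.00) ∩ circle(D,5.00): a=8.1866, h=3.7389
θ=87°:   candidates: C₊=(9.1848,4.6589) cross=43.021; C₋=(6.5888,-2.3539) cross=-43.021
θ=87°:   branch + wants cross > 0 → take C=(9.1848,4.6589) (cross=43.021)
θ=87°: ex = (C−B)/|BC| = (0.9973,0.0738); ey = (-0.0738,0.9973)
θ=87°: P = B + -1.14·ex + 1.79·ey = (-1.0597,5.6955)
θ=100°: B = A + 4.00·(cos100°, sin100°) = (-0.6946, 3.9392)
θ=100°: |BD| = 12.3402
θ=100°: circle(B,9.00) ∩ circle(D,5.00): a=8.4391, h=3.1275
θ=100°:   candidates: C₊=(8.3014,4.2092) cross=38.594; C₋=(6.3046,-1.7186) cross=-38.594
θ=100°:   branch + wants cross > 0 → take C=(8.3014,4.2092) (cross=38.594)
θ=100°: ex = (C−B)/|BC| = (0.9996,0.0300); ey = (-0.0300,0.9996)
θ=100°: P = B + -1.14·ex + 1.79·ey = (-1.8878,5.6942)
θ=349°: B = A + 4.00·(cos349°, sin349°) = (3.9265, -0.7632)
θ=349°: |BD| = 7.1145
θ=349°: circle(B,9.00) ∩ circle(D,5.00): a=7.4929, h=4.9857
θ=349°:   candidates: C₊=(10.8413,4.9975) cross=35.471; C₋=(11.9110,-4.9163) cross=-35.471
θ=349°:   branch + wants cross > 0 → take C=(10.8413,4.9975) (cross=35.471)
θ=349°: ex = (C−B)/|BC| = (0.7683,0.6401); ey = (-0.6401,0.7683)
θ=349°: P = B + -1.14·ex + 1.79·ey = (1.9049,-0.1177)

θ=55°: 0.83 4.82
θ=87°: -1.06 5.70
θ=100°: -1.89 5.69
θ=349°: 1.90 -0.12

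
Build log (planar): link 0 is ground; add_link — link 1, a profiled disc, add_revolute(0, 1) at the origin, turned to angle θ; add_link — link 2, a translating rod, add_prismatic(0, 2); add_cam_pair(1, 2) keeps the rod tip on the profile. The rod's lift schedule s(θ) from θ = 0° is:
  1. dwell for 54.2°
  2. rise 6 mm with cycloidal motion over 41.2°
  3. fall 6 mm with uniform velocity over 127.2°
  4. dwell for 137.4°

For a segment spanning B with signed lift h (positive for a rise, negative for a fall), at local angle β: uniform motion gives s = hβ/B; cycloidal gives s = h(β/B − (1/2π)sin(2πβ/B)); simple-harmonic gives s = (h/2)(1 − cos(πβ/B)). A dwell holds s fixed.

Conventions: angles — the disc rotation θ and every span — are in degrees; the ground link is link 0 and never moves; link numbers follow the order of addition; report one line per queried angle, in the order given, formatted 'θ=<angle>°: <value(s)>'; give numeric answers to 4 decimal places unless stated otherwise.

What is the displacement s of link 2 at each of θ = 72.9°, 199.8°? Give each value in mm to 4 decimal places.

seg 1 [0°–54.2°] dwell: s stays 0.0000
seg 2 [54.2°–95.4°] cycloidal, h=6: θ=72.9° here. β=18.7, B=41.2. 6·(0.4539 − sin(2π·0.4539)/(2π)) = 2.4505 → s = 2.4505
seg 2 [54.2°–95.4°] cycloidal, h=6: full span → s += 6 → s = 6.0000
seg 3 [95.4°–222.6°] uniform, h=-6: θ=199.8° here. β=104.4, B=127.2. -6·104.4/127.2 = -4.9245 → s = 1.0755

θ=72.9°: 2.4505
θ=199.8°: 1.0755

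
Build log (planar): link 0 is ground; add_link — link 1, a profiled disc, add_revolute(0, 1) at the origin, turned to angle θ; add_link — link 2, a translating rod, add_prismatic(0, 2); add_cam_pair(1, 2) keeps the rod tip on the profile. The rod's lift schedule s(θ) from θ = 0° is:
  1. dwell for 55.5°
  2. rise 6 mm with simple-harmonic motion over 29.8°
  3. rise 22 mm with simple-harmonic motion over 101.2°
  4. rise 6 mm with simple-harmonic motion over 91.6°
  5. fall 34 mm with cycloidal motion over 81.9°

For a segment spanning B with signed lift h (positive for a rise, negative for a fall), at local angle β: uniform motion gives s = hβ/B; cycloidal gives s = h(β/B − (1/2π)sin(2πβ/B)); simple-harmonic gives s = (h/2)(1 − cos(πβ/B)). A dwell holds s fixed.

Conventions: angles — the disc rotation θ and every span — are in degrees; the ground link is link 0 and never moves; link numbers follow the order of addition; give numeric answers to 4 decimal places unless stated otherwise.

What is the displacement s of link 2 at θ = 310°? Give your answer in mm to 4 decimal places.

seg 1 [0°–55.5°] dwell: s stays 0.0000
seg 2 [55.5°–85.3°] simple-harmonic, h=6: full span → s += 6 → s = 6.0000
seg 3 [85.3°–186.5°] simple-harmonic, h=22: full span → s += 22 → s = 28.0000
seg 4 [186.5°–278.1°] simple-harmonic, h=6: full span → s += 6 → s = 34.0000
seg 5 [278.1°–360°] cycloidal, h=-34: θ=310° here. β=31.9, B=81.9. -34·(0.3895 − sin(2π·0.3895)/(2π)) = -9.7806 → s = 24.2194

24.2194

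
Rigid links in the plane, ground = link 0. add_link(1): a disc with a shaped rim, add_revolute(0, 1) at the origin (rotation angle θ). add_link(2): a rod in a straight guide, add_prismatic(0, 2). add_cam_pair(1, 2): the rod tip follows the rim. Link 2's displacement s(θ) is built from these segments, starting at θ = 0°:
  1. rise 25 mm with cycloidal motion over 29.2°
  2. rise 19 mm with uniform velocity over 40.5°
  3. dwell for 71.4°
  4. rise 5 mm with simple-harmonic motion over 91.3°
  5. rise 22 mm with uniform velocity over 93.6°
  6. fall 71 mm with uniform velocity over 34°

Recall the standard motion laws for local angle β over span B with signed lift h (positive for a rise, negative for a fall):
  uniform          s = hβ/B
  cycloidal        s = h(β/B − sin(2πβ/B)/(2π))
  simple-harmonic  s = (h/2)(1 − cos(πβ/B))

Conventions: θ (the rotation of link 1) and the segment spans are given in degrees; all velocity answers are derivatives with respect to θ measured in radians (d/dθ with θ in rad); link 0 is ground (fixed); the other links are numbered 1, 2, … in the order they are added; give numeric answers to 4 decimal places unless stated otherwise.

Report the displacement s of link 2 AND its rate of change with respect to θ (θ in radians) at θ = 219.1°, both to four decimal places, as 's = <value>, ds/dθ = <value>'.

segment 1 (0° to 29.2°, cycloidal, h = 25) is passed completely: s = 0.0000 + (25) = 25.0000
segment 2 (29.2° to 69.7°, uniform, h = 19) is passed completely: s = 25.0000 + (19) = 44.0000
segment 3 (69.7° to 141.1°, dwell): s unchanged at 44.0000
θ = 219.1° falls in segment 4 (141.1° to 232.4°, simple-harmonic, h = 5): β = 219.1 − 141.1 = 78°, B = 91.3°; Δs = 5/2·(1 − cos(π·0.8543)) = 4.7427; s = 44.0000 + 4.7427 = 48.7427
velocity in seg [141.1°–232.4°] (simple-harmonic), θ in radians: β = 78° = 1.3614 rad, B = 91.3° = 1.5935 rad; ds/dθ = (πh/(2B)) sin(πβ/B) = (π·5/(2·1.5935)) sin(π·0.8543) = 2.177737 mm/rad

s = 48.7427, ds/dθ = 2.1777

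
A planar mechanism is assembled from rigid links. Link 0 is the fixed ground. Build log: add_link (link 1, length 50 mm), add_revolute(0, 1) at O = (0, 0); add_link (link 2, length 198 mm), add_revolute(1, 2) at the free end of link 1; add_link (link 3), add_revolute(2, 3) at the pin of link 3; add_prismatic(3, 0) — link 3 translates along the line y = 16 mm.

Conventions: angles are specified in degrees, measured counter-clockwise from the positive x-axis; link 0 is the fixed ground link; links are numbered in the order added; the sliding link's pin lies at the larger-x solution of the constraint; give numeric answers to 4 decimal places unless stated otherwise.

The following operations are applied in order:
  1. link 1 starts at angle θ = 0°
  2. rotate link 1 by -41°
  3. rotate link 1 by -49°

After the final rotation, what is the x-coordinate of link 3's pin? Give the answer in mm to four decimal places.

geometry: r = 50 mm, L = 198 mm, e = 16 mm; θ starts at 0°
rotate link 1 by -41°: θ ← 0° -41° = -41°
rotate link 1 by -49°: θ ← -41° -49° = -90°
crank pin P = (r cos θ, r sin θ) = (0.000000, -50.000000)
h = r sin θ − e = -50.000000 − 16 = -66.000000
x = r cos θ + √(L² − h²) = 0.000000 + 186.676190 = 186.676190

186.6762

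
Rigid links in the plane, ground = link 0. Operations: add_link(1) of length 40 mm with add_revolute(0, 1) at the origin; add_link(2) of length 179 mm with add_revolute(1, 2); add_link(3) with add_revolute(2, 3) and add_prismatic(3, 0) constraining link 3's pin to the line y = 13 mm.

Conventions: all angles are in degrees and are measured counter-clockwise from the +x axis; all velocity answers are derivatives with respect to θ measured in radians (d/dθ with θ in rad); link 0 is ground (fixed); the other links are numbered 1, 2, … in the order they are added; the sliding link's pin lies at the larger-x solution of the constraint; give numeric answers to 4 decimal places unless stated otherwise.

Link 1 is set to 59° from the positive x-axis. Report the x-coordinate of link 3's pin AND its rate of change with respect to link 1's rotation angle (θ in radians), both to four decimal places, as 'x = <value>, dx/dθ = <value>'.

geometry: r = 40 mm, L = 179 mm, e = 13 mm
crank pin P = (r cos θ, r sin θ) = (20.601523, 34.286692)
h = r sin θ − e = 34.286692 − 13 = 21.286692
x = r cos θ + √(L² − h²) = 20.601523 + 177.729786 = 198.331309
dx/dθ = −r sin θ − h·r cos θ/√(L² − h²) (θ in radians; h = 21.286692) = -36.754136

x = 198.3313, dx/dθ = -36.7541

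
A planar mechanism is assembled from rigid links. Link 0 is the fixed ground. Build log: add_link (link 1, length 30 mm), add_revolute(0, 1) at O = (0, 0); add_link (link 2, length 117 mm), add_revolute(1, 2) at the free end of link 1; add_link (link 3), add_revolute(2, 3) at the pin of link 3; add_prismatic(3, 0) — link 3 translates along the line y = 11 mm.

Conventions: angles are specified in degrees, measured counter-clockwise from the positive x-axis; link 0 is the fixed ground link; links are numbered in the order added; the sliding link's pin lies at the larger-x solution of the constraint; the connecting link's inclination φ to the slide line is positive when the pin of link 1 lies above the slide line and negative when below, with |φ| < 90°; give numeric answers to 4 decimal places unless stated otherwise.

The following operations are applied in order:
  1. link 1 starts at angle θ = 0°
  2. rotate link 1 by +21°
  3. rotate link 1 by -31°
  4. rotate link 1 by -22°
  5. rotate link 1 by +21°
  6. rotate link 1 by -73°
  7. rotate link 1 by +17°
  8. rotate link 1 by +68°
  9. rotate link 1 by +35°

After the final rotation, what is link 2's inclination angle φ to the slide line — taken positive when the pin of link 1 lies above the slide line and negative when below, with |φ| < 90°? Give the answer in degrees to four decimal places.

geometry: r = 30 mm, L = 117 mm, e = 11 mm; θ starts at 0°
rotate link 1 by +21°: θ ← 0° +21° = 21°
rotate link 1 by -31°: θ ← 21° -31° = -10°
rotate link 1 by -22°: θ ← -10° -22° = -32°
rotate link 1 by +21°: θ ← -32° +21° = -11°
rotate link 1 by -73°: θ ← -11° -73° = -84°
rotate link 1 by +17°: θ ← -84° +17° = -67°
rotate link 1 by +68°: θ ← -67° +68° = 1°
rotate link 1 by +35°: θ ← 1° +35° = 36°
h = r sin θ − e = 17.633558 − 11 = 6.633558
sin φ = h / L = 6.633558 / 117 = 0.05669707
φ = arcsin(0.05669707) = 3.250246°

3.2502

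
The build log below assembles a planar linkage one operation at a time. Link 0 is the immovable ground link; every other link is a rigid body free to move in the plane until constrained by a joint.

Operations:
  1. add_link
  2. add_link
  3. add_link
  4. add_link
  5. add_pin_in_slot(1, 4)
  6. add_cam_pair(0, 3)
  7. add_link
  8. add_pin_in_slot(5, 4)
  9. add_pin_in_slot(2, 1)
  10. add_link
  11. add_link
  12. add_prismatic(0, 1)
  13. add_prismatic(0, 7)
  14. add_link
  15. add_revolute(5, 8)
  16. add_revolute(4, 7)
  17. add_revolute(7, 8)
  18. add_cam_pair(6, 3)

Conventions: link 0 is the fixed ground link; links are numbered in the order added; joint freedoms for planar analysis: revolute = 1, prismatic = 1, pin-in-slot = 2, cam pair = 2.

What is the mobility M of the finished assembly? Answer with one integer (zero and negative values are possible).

ground; <1,0,0>
#1 <2,0,0>
#2 <3,0,0>
#3 <4,0,0>
#4 <5,0,0>
PS:1↔4 J2 <5,0,1>
C:0↔3 J2 <5,0,2>
#5 <6,0,2>
PS:5↔4 J2 <6,0,3>
PS:2↔1 J2 <6,0,4>
#6 <7,0,4>
#7 <8,0,4>
P:0↔1 J1 <8,1,4>
P:0↔7 J1 <8,2,4>
#8 <9,2,4>
R:5↔8 J1 <9,3,4>
R:4↔7 J1 <9,4,4>
R:7↔8 J1 <9,5,4>
C:6↔3 J2 <9,5,5>
3×8 − 2×5 − 1×5 = 9

M = 9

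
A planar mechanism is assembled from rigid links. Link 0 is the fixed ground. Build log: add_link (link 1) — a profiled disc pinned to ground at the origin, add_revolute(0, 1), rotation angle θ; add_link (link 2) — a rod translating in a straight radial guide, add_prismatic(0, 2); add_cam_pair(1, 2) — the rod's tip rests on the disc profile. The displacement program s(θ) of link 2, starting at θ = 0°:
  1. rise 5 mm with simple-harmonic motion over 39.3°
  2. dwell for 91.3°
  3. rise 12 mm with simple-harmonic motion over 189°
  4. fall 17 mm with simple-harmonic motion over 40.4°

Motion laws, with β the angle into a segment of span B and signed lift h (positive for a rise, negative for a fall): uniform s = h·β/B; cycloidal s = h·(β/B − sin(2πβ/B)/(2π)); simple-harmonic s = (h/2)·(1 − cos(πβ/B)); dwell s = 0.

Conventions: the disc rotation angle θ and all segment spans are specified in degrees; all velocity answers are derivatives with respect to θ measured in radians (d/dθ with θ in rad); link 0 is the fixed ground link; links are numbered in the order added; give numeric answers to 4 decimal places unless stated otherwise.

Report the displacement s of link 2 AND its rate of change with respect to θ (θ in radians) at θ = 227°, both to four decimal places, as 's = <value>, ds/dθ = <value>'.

seg 1 [0°–39.3°] simple-harmonic, h=5: full span → s += 5 → s = 5.0000
seg 2 [39.3°–130.6°] dwell: s stays 5.0000
seg 3 [130.6°–319.6°] simple-harmonic, h=12: θ=227° here. β=96.4, B=189. 12/2·(1 − cos(π·0.5101)) = 6.1895 → s = 11.1895
velocity in seg [130.6°–319.6°] (simple-harmonic), θ in radians: β = 96.4° = 1.6825 rad, B = 189° = 3.2987 rad; ds/dθ = (πh/(2B)) sin(πβ/B) = (π·12/(2·3.2987)) sin(π·0.5101) = 5.711436 mm/rad

s = 11.1895, ds/dθ = 5.7114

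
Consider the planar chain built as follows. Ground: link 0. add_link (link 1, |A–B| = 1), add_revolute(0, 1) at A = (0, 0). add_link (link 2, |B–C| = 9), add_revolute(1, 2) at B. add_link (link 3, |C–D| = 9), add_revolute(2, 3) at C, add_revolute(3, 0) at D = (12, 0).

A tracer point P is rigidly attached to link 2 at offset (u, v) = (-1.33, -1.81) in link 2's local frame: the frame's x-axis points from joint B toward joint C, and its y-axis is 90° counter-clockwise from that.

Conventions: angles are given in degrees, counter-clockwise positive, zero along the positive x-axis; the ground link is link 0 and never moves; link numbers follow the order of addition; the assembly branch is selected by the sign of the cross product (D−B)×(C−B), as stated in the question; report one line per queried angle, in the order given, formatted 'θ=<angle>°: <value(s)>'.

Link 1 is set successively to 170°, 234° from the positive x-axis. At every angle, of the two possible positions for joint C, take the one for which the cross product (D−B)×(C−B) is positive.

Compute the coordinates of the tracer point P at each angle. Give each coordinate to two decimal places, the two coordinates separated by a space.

A=(0,0), D=(12.00,0)
θ=170°: B = A + 1.00·(cos170°, sin170°) = (-0.9848, 0.1736)
θ=170°: |BD| = 12.9860
θ=170°: circle(B,9.00) ∩ circle(D,9.00): a=6.4930, h=6.2323
θ=170°:   candidates: C₊=(5.5909,6.3185) cross=80.932; C₋=(5.4243,-6.1449) cross=-80.932
θ=170°:   branch + wants cross > 0 → take C=(5.5909,6.3185) (cross=80.932)
θ=170°: ex = (C−B)/|BC| = (0.7306,0.6828); ey = (-0.6828,0.7306)
θ=170°: P = B + -1.33·ex + -1.81·ey = (-0.7208,-2.0569)
θ=234°: B = A + 1.00·(cos234°, sin234°) = (-0.5878, -0.8090)
θ=234°: |BD| = 12.6138
θ=234°: circle(B,9.00) ∩ circle(D,9.00): a=6.3069, h=6.4205
θ=234°:   candidates: C₊=(5.2943,6.0028) cross=80.987; C₋=(6.1179,-6.8118) cross=-80.987
θ=234°:   branch + wants cross > 0 → take C=(5.2943,6.0028) (cross=80.987)
θ=234°: ex = (C−B)/|BC| = (0.6536,0.7569); ey = (-0.7569,0.6536)
θ=234°: P = B + -1.33·ex + -1.81·ey = (-0.0871,-2.9986)

θ=170°: -0.72 -2.06
θ=234°: -0.09 -3.00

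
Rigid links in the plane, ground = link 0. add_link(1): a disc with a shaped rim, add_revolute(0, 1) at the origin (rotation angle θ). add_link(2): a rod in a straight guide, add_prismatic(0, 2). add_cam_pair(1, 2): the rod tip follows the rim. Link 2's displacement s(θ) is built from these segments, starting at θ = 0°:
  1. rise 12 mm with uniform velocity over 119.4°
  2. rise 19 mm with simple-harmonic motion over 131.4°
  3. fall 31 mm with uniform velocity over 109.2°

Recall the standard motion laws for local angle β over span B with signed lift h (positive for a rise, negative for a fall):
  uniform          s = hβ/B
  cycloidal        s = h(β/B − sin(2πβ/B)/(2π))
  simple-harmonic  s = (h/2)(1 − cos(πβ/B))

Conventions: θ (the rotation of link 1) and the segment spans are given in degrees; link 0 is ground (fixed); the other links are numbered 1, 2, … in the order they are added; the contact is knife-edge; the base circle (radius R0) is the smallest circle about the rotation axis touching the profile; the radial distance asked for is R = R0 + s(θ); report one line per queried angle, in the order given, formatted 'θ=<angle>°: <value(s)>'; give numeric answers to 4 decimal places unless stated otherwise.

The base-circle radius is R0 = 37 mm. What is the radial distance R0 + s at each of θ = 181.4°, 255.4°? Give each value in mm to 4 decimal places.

segment 1 (0° to 119.4°, uniform, h = 12) is passed completely: s = 0.0000 + (12) = 12.0000
θ = 181.4° falls in segment 2 (119.4° to 250.8°, simple-harmonic, h = 19): β = 181.4 − 119.4 = 62°, B = 131.4°; Δs = 19/2·(1 − cos(π·0.4718)) = 8.6607; s = 12.0000 + 8.6607 = 20.6607
segment 2 (119.4° to 250.8°, simple-harmonic, h = 19) is passed completely: s = 12.0000 + (19) = 31.0000
θ = 255.4° falls in segment 3 (250.8° to 360°, uniform, h = -31): β = 255.4 − 250.8 = 4.6°, B = 109.2°; Δs = -31·4.6/109.2 = -1.3059; s = 31.0000 − 1.3059 = 29.6941
θ=181.4°: R = R0 + s = 37 + 20.6607 = 57.6607
θ=255.4°: R = R0 + s = 37 + 29.6941 = 66.6941

θ=181.4°: 57.6607
θ=255.4°: 66.6941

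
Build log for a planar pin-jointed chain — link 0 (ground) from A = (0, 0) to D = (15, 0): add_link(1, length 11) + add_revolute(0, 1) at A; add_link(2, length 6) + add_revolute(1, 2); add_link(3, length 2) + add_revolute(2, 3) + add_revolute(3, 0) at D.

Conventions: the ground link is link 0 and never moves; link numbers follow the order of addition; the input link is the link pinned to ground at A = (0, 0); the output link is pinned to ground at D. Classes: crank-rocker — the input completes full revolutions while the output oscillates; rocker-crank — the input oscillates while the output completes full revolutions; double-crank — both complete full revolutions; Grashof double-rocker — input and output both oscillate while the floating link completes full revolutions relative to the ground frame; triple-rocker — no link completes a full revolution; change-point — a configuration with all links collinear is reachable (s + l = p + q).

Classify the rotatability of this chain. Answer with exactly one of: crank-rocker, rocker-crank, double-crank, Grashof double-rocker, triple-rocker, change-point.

lengths: ground=15, input=11, coupler=6, output=2
sorted: s=2 (shortest), l=15 (longest), p+q=17
s + l = 17 vs p + q = 17
s + l = p + q → change-point (collinear configuration reachable)

change-point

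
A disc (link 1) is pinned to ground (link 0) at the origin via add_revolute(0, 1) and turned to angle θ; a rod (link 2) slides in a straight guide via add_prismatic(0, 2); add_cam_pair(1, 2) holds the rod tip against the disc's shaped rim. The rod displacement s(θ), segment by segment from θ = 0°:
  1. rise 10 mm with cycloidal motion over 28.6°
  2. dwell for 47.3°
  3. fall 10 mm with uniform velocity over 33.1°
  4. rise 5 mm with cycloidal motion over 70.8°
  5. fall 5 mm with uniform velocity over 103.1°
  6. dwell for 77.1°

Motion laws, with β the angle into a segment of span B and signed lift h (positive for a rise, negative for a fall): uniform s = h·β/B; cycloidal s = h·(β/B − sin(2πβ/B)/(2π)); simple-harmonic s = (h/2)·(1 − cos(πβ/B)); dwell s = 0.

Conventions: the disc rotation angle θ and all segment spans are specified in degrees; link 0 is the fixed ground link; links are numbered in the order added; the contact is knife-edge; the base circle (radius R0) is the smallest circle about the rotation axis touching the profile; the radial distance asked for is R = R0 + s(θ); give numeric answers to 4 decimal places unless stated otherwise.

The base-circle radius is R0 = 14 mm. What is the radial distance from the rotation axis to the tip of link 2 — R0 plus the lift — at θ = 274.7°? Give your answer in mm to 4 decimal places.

segment 1 (0° to 28.6°, cycloidal, h = 10) is passed completely: s = 0.0000 + (10) = 10.0000
segment 2 (28.6° to 75.9°, dwell): s unchanged at 10.0000
segment 3 (75.9° to 109°, uniform, h = -10) is passed completely: s = 10.0000 + (-10) = 0.0000
segment 4 (109° to 179.8°, cycloidal, h = 5) is passed completely: s = 0.0000 + (5) = 5.0000
θ = 274.7° falls in segment 5 (179.8° to 282.9°, uniform, h = -5): β = 274.7 − 179.8 = 94.9°, B = 103.1°; Δs = -5·94.9/103.1 = -4.6023; s = 5.0000 − 4.6023 = 0.3977
R = R0 + s = 14 + 0.3977 = 14.3977

14.3977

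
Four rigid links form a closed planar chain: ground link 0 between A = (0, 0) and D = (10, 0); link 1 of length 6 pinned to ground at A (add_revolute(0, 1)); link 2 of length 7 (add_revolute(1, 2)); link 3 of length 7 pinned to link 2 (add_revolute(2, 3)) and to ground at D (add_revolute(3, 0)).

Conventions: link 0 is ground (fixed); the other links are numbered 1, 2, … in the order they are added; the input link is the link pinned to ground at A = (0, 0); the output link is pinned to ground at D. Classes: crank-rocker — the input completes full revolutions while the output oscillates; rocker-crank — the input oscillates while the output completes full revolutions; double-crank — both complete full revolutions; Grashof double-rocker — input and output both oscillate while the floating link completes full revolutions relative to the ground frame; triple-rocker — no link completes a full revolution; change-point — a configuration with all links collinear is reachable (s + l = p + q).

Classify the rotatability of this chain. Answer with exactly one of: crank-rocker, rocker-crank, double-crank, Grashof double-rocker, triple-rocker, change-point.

lengths: ground=10, input=6, coupler=7, output=7
sorted: s=6 (shortest), l=10 (longest), p+q=14
s + l = 16 vs p + q = 14
s + l > p + q → non-Grashof → no link fully rotates → triple-rocker

triple-rocker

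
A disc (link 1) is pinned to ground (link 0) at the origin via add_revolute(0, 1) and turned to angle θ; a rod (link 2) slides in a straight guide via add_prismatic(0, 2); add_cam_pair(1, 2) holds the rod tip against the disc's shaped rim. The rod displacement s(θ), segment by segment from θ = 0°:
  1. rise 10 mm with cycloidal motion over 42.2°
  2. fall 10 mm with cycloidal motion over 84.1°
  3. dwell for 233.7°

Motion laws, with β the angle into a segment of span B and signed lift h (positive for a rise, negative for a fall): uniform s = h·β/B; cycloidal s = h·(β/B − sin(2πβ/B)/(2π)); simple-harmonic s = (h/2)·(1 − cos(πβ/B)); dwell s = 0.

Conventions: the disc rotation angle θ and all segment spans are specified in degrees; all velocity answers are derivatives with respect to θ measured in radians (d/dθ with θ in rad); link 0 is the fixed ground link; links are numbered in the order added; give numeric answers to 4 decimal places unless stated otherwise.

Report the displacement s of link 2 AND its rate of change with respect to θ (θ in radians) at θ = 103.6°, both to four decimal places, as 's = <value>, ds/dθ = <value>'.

segment 1 (0° to 42.2°, cycloidal, h = 10) is passed completely: s = 0.0000 + (10) = 10.0000
θ = 103.6° falls in segment 2 (42.2° to 126.3°, cycloidal, h = -10): β = 103.6 − 42.2 = 61.4°, B = 84.1°; Δs = -10·(0.7301 − sin(2π·0.7301)/(2π)) = -8.8799; s = 10.0000 − 8.8799 = 1.1201
velocity in seg [42.2°–126.3°] (cycloidal), θ in radians: β = 61.4° = 1.0716 rad, B = 84.1° = 1.4678 rad; ds/dθ = (h/B)(1 − cos(2πβ/B)) = ((-10)/1.4678)(1 − cos(2π·0.7301)) = -7.663153 mm/rad

s = 1.1201, ds/dθ = -7.6632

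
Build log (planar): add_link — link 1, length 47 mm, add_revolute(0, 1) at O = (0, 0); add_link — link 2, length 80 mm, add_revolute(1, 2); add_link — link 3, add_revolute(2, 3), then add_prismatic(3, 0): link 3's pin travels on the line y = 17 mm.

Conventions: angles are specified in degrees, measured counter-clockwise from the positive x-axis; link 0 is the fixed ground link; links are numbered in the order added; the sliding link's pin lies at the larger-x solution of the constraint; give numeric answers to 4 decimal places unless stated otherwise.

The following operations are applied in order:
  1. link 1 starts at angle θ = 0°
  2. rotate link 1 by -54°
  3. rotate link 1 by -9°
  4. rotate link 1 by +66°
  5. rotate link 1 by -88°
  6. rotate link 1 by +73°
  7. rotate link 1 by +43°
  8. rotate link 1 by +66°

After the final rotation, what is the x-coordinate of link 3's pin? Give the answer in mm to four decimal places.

geometry: r = 47 mm, L = 80 mm, e = 17 mm; θ starts at 0°
rotate link 1 by -54°: θ ← 0° -54° = -54°
rotate link 1 by -9°: θ ← -54° -9° = -63°
rotate link 1 by +66°: θ ← -63° +66° = 3°
rotate link 1 by -88°: θ ← 3° -88° = -85°
rotate link 1 by +73°: θ ← -85° +73° = -12°
rotate link 1 by +43°: θ ← -12° +43° = 31°
rotate link 1 by +66°: θ ← 31° +66° = 97°
crank pin P = (r cos θ, r sin θ) = (-5.727859, 46.649669)
h = r sin θ − e = 46.649669 − 17 = 29.649669
x = r cos θ + √(L² − h²) = -5.727859 + 74.302740 = 68.574881

68.5749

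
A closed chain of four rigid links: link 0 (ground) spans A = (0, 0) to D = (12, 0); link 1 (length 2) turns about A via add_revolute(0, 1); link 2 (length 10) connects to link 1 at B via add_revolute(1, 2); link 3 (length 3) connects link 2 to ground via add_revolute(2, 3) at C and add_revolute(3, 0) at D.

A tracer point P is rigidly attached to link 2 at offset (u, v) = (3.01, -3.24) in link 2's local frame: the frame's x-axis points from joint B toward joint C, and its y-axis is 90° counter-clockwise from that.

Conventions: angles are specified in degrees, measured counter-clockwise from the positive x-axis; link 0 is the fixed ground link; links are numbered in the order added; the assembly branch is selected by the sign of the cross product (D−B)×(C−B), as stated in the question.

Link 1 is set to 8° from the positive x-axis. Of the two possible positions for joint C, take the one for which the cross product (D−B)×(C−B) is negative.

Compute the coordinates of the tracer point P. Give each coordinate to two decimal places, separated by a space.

A=(0,0), D=(12.00,0)
B = A + 2.00·(cos8°, sin8°) = (1.9805, 0.2783)
|BD| = 10.0233
circle(B,10.00) ∩ circle(D,3.00): a=9.5511, h=2.9626
  candidates: C₊=(11.6102,2.9746) cross=29.695; C₋=(11.4457,-2.9483) cross=-29.695
  branch - wants cross < 0 → take C=(11.4457,-2.9483) (cross=-29.695)
ex = (C−B)/|BC| = (0.9465,-0.3227); ey = (0.3227,0.9465)
P = B + 3.01·ex + -3.24·ey = (3.7841,-3.7596)

3.78 -3.76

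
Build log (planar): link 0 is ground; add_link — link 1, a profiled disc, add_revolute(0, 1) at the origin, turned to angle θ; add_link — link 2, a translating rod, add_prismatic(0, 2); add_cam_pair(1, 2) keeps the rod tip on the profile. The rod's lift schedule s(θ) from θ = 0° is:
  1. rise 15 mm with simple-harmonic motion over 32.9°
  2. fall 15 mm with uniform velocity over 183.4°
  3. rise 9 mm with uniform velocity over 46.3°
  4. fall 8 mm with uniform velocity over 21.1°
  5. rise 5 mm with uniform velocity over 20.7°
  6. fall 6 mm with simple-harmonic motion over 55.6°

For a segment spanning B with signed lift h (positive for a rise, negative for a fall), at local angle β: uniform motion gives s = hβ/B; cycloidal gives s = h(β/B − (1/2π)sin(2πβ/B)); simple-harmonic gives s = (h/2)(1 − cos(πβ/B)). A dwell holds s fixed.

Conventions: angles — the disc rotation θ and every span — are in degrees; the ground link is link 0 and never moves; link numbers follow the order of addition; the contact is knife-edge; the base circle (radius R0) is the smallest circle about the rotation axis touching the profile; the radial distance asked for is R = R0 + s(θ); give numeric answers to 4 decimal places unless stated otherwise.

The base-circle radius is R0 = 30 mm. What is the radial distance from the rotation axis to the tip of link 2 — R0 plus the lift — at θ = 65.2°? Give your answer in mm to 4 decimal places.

seg 1 [0°–32.9°] simple-harmonic, h=15: full span → s += 15 → s = 15.0000
seg 2 [32.9°–216.3°] uniform, h=-15: θ=65.2° here. β=32.3, B=183.4. -15·32.3/183.4 = -2.6418 → s = 12.3582
R = R0 + s = 30 + 12.3582 = 42.3582

42.3582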